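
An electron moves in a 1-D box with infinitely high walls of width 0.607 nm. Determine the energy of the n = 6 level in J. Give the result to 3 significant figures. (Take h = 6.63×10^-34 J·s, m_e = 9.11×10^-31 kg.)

For an infinite well E_n = n²h²/(8m_eL²), so E_1 = h²/(8m_eL²) = (6.63×10^-34)²/(8·9.11×10^-31·(6.07×10^-10 m)²) = 1.637×10^-19 J.
Then E_6 = 6²·E_1 = 36·1.637×10^-19 J = 5.89×10^-18 J.

E_6 = 5.89×10^-18 J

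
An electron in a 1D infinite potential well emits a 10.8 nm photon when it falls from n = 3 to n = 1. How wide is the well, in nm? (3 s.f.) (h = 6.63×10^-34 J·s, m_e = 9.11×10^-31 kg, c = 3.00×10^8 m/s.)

L = 0.162 nm

The photon carries ΔE = hc/λ = 6.63×10^-34·3.00×10^8/1.08×10^-8 m = 1.842×10^-17 J.
Since ΔE = (3² − 1²)E_1, E_1 = 2.302×10^-18 J, and L = h/√(8m_eE_1) = 1.62×10^-10 m = 0.162 nm.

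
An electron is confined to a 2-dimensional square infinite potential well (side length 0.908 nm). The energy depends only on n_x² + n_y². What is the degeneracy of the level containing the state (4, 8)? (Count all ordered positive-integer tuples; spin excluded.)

degeneracy = 2

The level has n_x² + n_y² = 80. The ordered positive-integer solutions are (4, 8), (8, 4).
That gives 2 states.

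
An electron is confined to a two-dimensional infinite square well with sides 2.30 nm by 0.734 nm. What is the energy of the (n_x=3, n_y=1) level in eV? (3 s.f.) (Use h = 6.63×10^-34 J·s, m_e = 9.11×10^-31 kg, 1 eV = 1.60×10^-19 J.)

For a 2D rectangular well E = (h²/8m_e)·Σ n_i²/L_i² = (6.63×10^-34)²/(8·9.11×10^-31) · [3²/(2.30 nm)² + 1²/(0.734 nm)²].
Evaluating gives E = 2.146×10^-19 J = 1.34 eV.

E = 1.34 eV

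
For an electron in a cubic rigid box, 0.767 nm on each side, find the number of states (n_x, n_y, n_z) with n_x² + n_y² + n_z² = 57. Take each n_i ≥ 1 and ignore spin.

degeneracy = 6

The level has n_x² + n_y² + n_z² = 57. The ordered positive-integer solutions are (2, 2, 7), (2, 7, 2), (4, 4, 5), (4, 5, 4), (5, 4, 4), (7, 2, 2).
That gives 6 states.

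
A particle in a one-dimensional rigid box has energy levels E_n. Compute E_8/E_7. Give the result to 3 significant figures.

1.31

E_n ∝ n², so E_8/E_7 = 8²/7² = 64/49 = 1.31.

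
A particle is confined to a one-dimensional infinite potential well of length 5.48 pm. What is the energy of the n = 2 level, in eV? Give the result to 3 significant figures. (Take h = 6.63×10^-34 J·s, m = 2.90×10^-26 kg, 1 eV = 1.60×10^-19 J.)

For an infinite well E_n = n²h²/(8mL²), so E_1 = h²/(8mL²) = (6.63×10^-34)²/(8·2.90×10^-26·(5.48×10^-12 m)²) = 6.309×10^-20 J.
Then E_2 = 2²·E_1 = 4·6.309×10^-20 J = 2.524×10^-19 J.
Converting, E_2 = 2.524×10^-19 J / (1.60×10^-19 J/eV) = 1.58 eV.

E_2 = 1.58 eV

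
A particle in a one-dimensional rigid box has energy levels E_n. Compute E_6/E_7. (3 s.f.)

0.735

E_n ∝ n², so E_6/E_7 = 6²/7² = 36/49 = 0.735.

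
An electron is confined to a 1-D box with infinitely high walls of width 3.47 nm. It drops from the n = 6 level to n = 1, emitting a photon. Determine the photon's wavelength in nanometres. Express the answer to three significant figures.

λ = 1.13×10^3 nm

E_1 = h²/(8m_eL²) = 5.004×10^-21 J, so ΔE = (6² − 1²)E_1 = 1.751×10^-19 J.
λ = hc/ΔE = (6.626×10^-34·2.998×10^8)/1.751×10^-19 = 1.13×10^-6 m = 1.13×10^3 nm.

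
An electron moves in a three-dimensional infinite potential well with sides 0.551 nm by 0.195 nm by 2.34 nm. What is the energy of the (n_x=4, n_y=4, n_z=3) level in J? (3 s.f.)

For a 3D rectangular well E = (h²/8m_e)·Σ n_i²/L_i² = (6.626×10^-34)²/(8·9.109×10^-31) · [4²/(0.551 nm)² + 4²/(0.195 nm)² + 3²/(2.34 nm)²].
Evaluating gives E = 2.86×10^-17 J.

E = 2.86×10^-17 J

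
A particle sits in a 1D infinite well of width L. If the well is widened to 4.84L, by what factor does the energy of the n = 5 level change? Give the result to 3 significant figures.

0.0427

E_n ∝ 1/L², so the energy scales by 1/4.84² = 0.0427.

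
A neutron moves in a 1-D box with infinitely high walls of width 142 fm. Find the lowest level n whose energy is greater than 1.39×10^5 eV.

n = 4

E_1 = h²/(8m_nL²) = 1.625×10^-15 J = 1.014×10^4 eV.
Need n² > 1.39×10^5/1.014×10^4 = 13.71, i.e. n > 3.703.
The smallest integer satisfying this is n = 4.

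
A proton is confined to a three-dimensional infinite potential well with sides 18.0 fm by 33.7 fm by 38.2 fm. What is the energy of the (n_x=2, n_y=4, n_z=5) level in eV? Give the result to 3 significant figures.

For a 3D rectangular well E = (h²/8m_p)·Σ n_i²/L_i² = (6.626×10^-34)²/(8·1.673×10^-27) · [2²/(18.0 fm)² + 4²/(33.7 fm)² + 5²/(38.2 fm)²].
Evaluating gives E = 1.429×10^-12 J = 8.92×10^6 eV.

E = 8.92×10^6 eV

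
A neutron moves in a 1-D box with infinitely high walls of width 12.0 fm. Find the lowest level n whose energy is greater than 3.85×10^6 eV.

n = 2

E_1 = h²/(8m_nL²) = 2.275×10^-13 J = 1.420×10^6 eV.
Need n² > 3.85×10^6/1.420×10^6 = 2.711, i.e. n > 1.647.
The smallest integer satisfying this is n = 2.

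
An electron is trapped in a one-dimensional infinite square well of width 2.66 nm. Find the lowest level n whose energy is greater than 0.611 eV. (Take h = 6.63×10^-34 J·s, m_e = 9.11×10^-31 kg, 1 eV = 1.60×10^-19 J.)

n = 4

E_1 = h²/(8m_eL²) = 8.524×10^-21 J = 0.05327 eV.
Need n² > 0.611/0.05327 = 11.47, i.e. n > 3.387.
The smallest integer satisfying this is n = 4.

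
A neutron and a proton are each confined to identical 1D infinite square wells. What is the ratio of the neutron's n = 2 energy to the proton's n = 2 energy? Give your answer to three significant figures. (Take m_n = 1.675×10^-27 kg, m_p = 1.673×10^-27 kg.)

E_n ∝ 1/m at fixed n and L, so the ratio is m_p/m_n = 1.673×10^-27/1.675×10^-27 = 0.999.

0.999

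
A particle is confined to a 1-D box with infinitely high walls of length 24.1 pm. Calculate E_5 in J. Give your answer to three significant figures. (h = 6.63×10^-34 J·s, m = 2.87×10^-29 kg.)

For an infinite well E_n = n²h²/(8mL²), so E_1 = h²/(8mL²) = (6.63×10^-34)²/(8·2.87×10^-29·(2.41×10^-11 m)²) = 3.296×10^-18 J.
Then E_5 = 5²·E_1 = 25·3.296×10^-18 J = 8.24×10^-17 J.

E_5 = 8.24×10^-17 J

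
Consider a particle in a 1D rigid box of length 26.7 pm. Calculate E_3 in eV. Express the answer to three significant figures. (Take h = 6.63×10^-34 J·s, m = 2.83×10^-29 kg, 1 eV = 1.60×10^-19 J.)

E_3 = 153 eV

For an infinite well E_n = n²h²/(8mL²), so E_1 = h²/(8mL²) = (6.63×10^-34)²/(8·2.83×10^-29·(2.67×10^-11 m)²) = 2.724×10^-18 J.
Then E_3 = 3²·E_1 = 9·2.724×10^-18 J = 2.452×10^-17 J.
Converting, E_3 = 2.452×10^-17 J / (1.60×10^-19 J/eV) = 153 eV.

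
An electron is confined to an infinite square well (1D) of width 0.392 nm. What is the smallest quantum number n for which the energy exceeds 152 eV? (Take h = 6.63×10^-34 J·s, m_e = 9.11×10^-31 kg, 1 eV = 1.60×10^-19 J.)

n = 8

E_1 = h²/(8m_eL²) = 3.925×10^-19 J = 2.453 eV.
Need n² > 152/2.453 = 61.96, i.e. n > 7.871.
The smallest integer satisfying this is n = 8.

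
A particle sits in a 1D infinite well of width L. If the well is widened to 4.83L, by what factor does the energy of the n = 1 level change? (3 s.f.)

0.0429

E_n ∝ 1/L², so the energy scales by 1/4.83² = 0.0429.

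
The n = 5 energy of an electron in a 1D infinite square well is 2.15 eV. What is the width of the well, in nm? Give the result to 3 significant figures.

L = 2.09 nm

From E_n = n²h²/(8m_eL²), L = n·h/√(8m_eE_n).
E_5 = 2.15 eV = 3.444×10^-19 J, so L = 5·6.626×10^-34/√(8·9.109×10^-31·3.444×10^-19) = 2.09×10^-9 m = 2.09 nm.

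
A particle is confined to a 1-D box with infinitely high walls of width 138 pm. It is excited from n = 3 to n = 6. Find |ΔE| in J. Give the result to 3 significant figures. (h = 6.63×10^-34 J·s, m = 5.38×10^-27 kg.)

|ΔE| = 1.45×10^-20 J

E_1 = h²/(8mL²) = 5.363×10^-22 J.
|ΔE| = |3² − 6²|·E_1 = 27·5.363×10^-22 J = 1.45×10^-20 J.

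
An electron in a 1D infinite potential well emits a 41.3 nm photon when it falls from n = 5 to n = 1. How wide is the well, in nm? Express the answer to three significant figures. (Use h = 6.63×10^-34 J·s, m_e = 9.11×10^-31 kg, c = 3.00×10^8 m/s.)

L = 0.548 nm

The photon carries ΔE = hc/λ = 6.63×10^-34·3.00×10^8/4.13×10^-8 m = 4.816×10^-18 J.
Since ΔE = (5² − 1²)E_1, E_1 = 2.007×10^-19 J, and L = h/√(8m_eE_1) = 5.48×10^-10 m = 0.548 nm.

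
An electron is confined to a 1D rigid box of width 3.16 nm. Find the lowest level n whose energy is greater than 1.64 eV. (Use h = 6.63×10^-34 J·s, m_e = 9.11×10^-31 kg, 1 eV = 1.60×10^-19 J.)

E_1 = h²/(8m_eL²) = 6.040×10^-21 J = 0.03775 eV.
Need n² > 1.64/0.03775 = 43.44, i.e. n > 6.591.
The smallest integer satisfying this is n = 7.

n = 7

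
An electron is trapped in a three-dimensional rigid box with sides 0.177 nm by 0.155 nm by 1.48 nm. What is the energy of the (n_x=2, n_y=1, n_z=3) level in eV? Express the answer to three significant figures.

E = 65.2 eV

For a 3D rectangular well E = (h²/8m_e)·Σ n_i²/L_i² = (6.626×10^-34)²/(8·9.109×10^-31) · [2²/(0.177 nm)² + 1²/(0.155 nm)² + 3²/(1.48 nm)²].
Evaluating gives E = 1.045×10^-17 J = 65.2 eV.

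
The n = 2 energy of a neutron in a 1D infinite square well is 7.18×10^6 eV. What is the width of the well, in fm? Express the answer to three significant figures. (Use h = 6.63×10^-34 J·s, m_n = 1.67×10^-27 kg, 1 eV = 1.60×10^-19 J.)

L = 10.7 fm

From E_n = n²h²/(8m_nL²), L = n·h/√(8m_nE_n).
E_2 = 7.18×10^6 eV = 1.149×10^-12 J, so L = 2·6.63×10^-34/√(8·1.67×10^-27·1.149×10^-12) = 1.07×10^-14 m = 10.7 fm.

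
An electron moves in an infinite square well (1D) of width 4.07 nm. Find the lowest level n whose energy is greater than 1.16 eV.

n = 8

E_1 = h²/(8m_eL²) = 3.637×10^-21 J = 0.02270 eV.
Need n² > 1.16/0.02270 = 51.10, i.e. n > 7.148.
The smallest integer satisfying this is n = 8.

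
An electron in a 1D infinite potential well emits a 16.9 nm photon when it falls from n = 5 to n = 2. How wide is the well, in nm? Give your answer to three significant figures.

The photon carries ΔE = hc/λ = 6.626×10^-34·2.998×10^8/1.69×10^-8 m = 1.175×10^-17 J.
Since ΔE = (5² − 2²)E_1, E_1 = 5.595×10^-19 J, and L = h/√(8m_eE_1) = 3.28×10^-10 m = 0.328 nm.

L = 0.328 nm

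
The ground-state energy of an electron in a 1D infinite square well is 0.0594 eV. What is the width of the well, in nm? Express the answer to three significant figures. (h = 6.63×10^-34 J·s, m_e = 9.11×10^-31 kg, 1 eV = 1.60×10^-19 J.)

L = 2.52 nm

From E_n = n²h²/(8m_eL²), L = n·h/√(8m_eE_n).
E_1 = 0.0594 eV = 9.504×10^-21 J, so L = 1·6.63×10^-34/√(8·9.11×10^-31·9.504×10^-21) = 2.52×10^-9 m = 2.52 nm.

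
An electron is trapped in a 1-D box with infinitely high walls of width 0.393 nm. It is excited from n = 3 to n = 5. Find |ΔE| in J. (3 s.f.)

E_1 = h²/(8m_eL²) = 3.901×10^-19 J.
|ΔE| = |3² − 5²|·E_1 = 16·3.901×10^-19 J = 6.24×10^-18 J.

|ΔE| = 6.24×10^-18 J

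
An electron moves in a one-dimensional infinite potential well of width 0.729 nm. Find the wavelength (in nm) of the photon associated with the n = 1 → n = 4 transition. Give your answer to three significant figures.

E_1 = h²/(8m_eL²) = 1.134×10^-19 J, so ΔE = (4² − 1²)E_1 = 1.701×10^-18 J.
λ = hc/ΔE = (6.626×10^-34·2.998×10^8)/1.701×10^-18 = 1.17×10^-7 m = 117 nm.

λ = 117 nm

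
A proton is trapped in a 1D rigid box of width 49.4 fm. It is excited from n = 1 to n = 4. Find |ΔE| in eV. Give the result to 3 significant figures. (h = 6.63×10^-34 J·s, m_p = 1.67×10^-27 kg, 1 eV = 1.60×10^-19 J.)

|ΔE| = 1.26×10^6 eV

E_1 = h²/(8m_pL²) = 1.348×10^-14 J.
|ΔE| = |1² − 4²|·E_1 = 15·1.348×10^-14 J = 2.022×10^-13 J = 1.26×10^6 eV.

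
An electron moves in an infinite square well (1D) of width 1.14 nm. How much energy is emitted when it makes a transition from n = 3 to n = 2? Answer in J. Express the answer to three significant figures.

E_1 = h²/(8m_eL²) = 4.636×10^-20 J.
|ΔE| = |3² − 2²|·E_1 = 5·4.636×10^-20 J = 2.32×10^-19 J.

|ΔE| = 2.32×10^-19 J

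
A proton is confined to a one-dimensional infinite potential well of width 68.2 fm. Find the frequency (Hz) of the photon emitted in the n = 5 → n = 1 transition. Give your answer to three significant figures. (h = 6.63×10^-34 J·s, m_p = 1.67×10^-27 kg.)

E_1 = h²/(8m_pL²) = 7.074×10^-15 J and ΔE = (5² − 1²)E_1 = 1.698×10^-13 J.
f = ΔE/h = 1.698×10^-13/6.63×10^-34 = 2.56×10^20 Hz.

f = 2.56×10^20 Hz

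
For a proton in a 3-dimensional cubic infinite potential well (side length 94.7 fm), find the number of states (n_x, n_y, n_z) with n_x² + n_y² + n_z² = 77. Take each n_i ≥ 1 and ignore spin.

The level has n_x² + n_y² + n_z² = 77. The ordered positive-integer solutions are (2, 3, 8), (2, 8, 3), (3, 2, 8), (3, 8, 2), (4, 5, 6), (4, 6, 5), (5, 4, 6), (5, 6, 4), (6, 4, 5), (6, 5, 4), (8, 2, 3), (8, 3, 2).
That gives 12 states.

degeneracy = 12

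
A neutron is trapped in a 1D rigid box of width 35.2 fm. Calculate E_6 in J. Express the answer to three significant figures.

For an infinite well E_n = n²h²/(8m_nL²), so E_1 = h²/(8m_nL²) = (6.626×10^-34)²/(8·1.675×10^-27·(3.52×10^-14 m)²) = 2.644×10^-14 J.
Then E_6 = 6²·E_1 = 36·2.644×10^-14 J = 9.52×10^-13 J.

E_6 = 9.52×10^-13 J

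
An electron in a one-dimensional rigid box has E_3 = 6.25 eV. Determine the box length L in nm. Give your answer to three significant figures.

From E_n = n²h²/(8m_eL²), L = n·h/√(8m_eE_n).
E_3 = 6.25 eV = 1.001×10^-18 J, so L = 3·6.626×10^-34/√(8·9.109×10^-31·1.001×10^-18) = 7.36×10^-10 m = 0.736 nm.

L = 0.736 nm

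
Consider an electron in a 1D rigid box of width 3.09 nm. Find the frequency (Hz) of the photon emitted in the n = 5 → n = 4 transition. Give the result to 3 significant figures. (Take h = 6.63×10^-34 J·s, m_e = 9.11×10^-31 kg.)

E_1 = h²/(8m_eL²) = 6.317×10^-21 J and ΔE = (5² − 4²)E_1 = 5.685×10^-20 J.
f = ΔE/h = 5.685×10^-20/6.63×10^-34 = 8.57×10^13 Hz.

f = 8.57×10^13 Hz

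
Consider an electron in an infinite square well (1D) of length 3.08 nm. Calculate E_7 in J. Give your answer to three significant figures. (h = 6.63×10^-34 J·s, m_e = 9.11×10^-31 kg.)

E_7 = 3.12×10^-19 J

For an infinite well E_n = n²h²/(8m_eL²), so E_1 = h²/(8m_eL²) = (6.63×10^-34)²/(8·9.11×10^-31·(3.08×10^-9 m)²) = 6.358×10^-21 J.
Then E_7 = 7²·E_1 = 49·6.358×10^-21 J = 3.12×10^-19 J.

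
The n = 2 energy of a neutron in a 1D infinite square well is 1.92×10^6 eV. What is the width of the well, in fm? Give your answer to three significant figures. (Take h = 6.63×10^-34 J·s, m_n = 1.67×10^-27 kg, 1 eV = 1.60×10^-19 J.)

L = 20.7 fm

From E_n = n²h²/(8m_nL²), L = n·h/√(8m_nE_n).
E_2 = 1.92×10^6 eV = 3.072×10^-13 J, so L = 2·6.63×10^-34/√(8·1.67×10^-27·3.072×10^-13) = 2.07×10^-14 m = 20.7 fm.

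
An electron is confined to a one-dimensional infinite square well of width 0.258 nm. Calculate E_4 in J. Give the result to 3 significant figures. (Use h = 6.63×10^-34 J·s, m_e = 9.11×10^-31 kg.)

E_4 = 1.45×10^-17 J

For an infinite well E_n = n²h²/(8m_eL²), so E_1 = h²/(8m_eL²) = (6.63×10^-34)²/(8·9.11×10^-31·(2.58×10^-10 m)²) = 9.061×10^-19 J.
Then E_4 = 4²·E_1 = 16·9.061×10^-19 J = 1.45×10^-17 J.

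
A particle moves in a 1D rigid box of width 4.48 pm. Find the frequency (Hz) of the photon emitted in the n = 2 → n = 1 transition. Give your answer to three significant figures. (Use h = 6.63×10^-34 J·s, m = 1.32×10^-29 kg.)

f = 9.38×10^17 Hz

E_1 = h²/(8mL²) = 2.074×10^-16 J and ΔE = (2² − 1²)E_1 = 6.222×10^-16 J.
f = ΔE/h = 6.222×10^-16/6.63×10^-34 = 9.38×10^17 Hz.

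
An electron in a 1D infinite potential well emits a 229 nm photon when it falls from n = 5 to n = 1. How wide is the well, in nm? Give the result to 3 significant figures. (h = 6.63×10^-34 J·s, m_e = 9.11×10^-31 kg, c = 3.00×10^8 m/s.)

L = 1.29 nm

The photon carries ΔE = hc/λ = 6.63×10^-34·3.00×10^8/2.29×10^-7 m = 8.686×10^-19 J.
Since ΔE = (5² − 1²)E_1, E_1 = 3.619×10^-20 J, and L = h/√(8m_eE_1) = 1.29×10^-9 m = 1.29 nm.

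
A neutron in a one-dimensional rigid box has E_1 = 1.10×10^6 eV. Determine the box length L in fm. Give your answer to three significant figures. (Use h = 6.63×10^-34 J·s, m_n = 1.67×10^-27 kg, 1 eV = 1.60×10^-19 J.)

L = 13.7 fm

From E_n = n²h²/(8m_nL²), L = n·h/√(8m_nE_n).
E_1 = 1.10×10^6 eV = 1.760×10^-13 J, so L = 1·6.63×10^-34/√(8·1.67×10^-27·1.760×10^-13) = 1.37×10^-14 m = 13.7 fm.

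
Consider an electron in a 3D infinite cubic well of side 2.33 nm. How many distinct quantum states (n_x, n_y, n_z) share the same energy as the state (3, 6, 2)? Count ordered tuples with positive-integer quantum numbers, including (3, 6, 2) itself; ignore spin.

The level has n_x² + n_y² + n_z² = 49. The ordered positive-integer solutions are (2, 3, 6), (2, 6, 3), (3, 2, 6), (3, 6, 2), (6, 2, 3), (6, 3, 2).
That gives 6 states.

degeneracy = 6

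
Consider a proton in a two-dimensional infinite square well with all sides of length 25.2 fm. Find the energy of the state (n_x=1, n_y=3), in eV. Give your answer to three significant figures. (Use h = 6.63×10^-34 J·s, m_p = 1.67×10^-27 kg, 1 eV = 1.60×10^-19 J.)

For a 2D rectangular well E = (h²/8m_p)·Σ n_i²/L_i² = (6.63×10^-34)²/(8·1.67×10^-27) · [1²/(25.2 fm)² + 3²/(25.2 fm)²].
Evaluating gives E = 5.181×10^-13 J = 3.24×10^6 eV.

E = 3.24×10^6 eV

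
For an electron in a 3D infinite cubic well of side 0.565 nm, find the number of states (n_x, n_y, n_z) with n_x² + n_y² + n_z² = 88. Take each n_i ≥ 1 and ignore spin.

The level has n_x² + n_y² + n_z² = 88. The ordered positive-integer solutions are (4, 6, 6), (6, 4, 6), (6, 6, 4).
That gives 3 states.

degeneracy = 3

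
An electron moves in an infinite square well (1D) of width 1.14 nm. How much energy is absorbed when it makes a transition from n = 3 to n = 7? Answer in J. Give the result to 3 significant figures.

|ΔE| = 1.85×10^-18 J

E_1 = h²/(8m_eL²) = 4.636×10^-20 J.
|ΔE| = |3² − 7²|·E_1 = 40·4.636×10^-20 J = 1.85×10^-18 J.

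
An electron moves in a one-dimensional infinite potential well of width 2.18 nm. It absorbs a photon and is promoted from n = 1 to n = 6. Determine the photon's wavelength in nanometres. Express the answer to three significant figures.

E_1 = h²/(8m_eL²) = 1.268×10^-20 J, so ΔE = (6² − 1²)E_1 = 4.438×10^-19 J.
λ = hc/ΔE = (6.626×10^-34·2.998×10^8)/4.438×10^-19 = 4.48×10^-7 m = 448 nm.

λ = 448 nm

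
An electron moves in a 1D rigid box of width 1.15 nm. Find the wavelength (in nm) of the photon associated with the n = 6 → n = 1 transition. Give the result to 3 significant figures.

E_1 = h²/(8m_eL²) = 4.556×10^-20 J, so ΔE = (6² − 1²)E_1 = 1.595×10^-18 J.
λ = hc/ΔE = (6.626×10^-34·2.998×10^8)/1.595×10^-18 = 1.25×10^-7 m = 125 nm.

λ = 125 nm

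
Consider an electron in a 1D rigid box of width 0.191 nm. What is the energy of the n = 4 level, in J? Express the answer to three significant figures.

For an infinite well E_n = n²h²/(8m_eL²), so E_1 = h²/(8m_eL²) = (6.626×10^-34)²/(8·9.109×10^-31·(1.91×10^-10 m)²) = 1.651×10^-18 J.
Then E_4 = 4²·E_1 = 16·1.651×10^-18 J = 2.64×10^-17 J.

E_4 = 2.64×10^-17 J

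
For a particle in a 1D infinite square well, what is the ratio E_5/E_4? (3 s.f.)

E_n ∝ n², so E_5/E_4 = 5²/4² = 25/16 = 1.56.

1.56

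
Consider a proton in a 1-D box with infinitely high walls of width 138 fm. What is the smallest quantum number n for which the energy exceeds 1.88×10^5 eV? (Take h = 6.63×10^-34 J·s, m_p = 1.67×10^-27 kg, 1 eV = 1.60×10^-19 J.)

n = 5

E_1 = h²/(8m_pL²) = 1.728×10^-15 J = 1.080×10^4 eV.
Need n² > 1.88×10^5/1.080×10^4 = 17.41, i.e. n > 4.173.
The smallest integer satisfying this is n = 5.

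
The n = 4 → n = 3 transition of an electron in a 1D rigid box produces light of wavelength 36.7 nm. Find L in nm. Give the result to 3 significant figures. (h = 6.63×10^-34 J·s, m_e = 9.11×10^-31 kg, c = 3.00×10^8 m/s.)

L = 0.279 nm

The photon carries ΔE = hc/λ = 6.63×10^-34·3.00×10^8/3.67×10^-8 m = 5.420×10^-18 J.
Since ΔE = (4² − 3²)E_1, E_1 = 7.743×10^-19 J, and L = h/√(8m_eE_1) = 2.79×10^-10 m = 0.279 nm.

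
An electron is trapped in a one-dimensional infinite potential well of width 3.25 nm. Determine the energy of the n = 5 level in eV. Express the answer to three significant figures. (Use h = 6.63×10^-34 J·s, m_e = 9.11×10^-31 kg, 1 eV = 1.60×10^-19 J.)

E_5 = 0.892 eV

For an infinite well E_n = n²h²/(8m_eL²), so E_1 = h²/(8m_eL²) = (6.63×10^-34)²/(8·9.11×10^-31·(3.25×10^-9 m)²) = 5.710×10^-21 J.
Then E_5 = 5²·E_1 = 25·5.710×10^-21 J = 1.427×10^-19 J.
Converting, E_5 = 1.427×10^-19 J / (1.60×10^-19 J/eV) = 0.892 eV.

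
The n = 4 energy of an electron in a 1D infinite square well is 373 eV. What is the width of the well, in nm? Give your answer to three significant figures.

L = 0.127 nm

From E_n = n²h²/(8m_eL²), L = n·h/√(8m_eE_n).
E_4 = 373 eV = 5.975×10^-17 J, so L = 4·6.626×10^-34/√(8·9.109×10^-31·5.975×10^-17) = 1.27×10^-10 m = 0.127 nm.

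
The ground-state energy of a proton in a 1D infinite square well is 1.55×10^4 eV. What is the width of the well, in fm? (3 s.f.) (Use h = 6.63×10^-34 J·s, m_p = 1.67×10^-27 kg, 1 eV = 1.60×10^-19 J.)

From E_n = n²h²/(8m_pL²), L = n·h/√(8m_pE_n).
E_1 = 1.55×10^4 eV = 2.480×10^-15 J, so L = 1·6.63×10^-34/√(8·1.67×10^-27·2.480×10^-15) = 1.15×10^-13 m = 115 fm.

L = 115 fm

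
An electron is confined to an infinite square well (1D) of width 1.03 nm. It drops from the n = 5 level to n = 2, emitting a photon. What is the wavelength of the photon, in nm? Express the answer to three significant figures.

λ = 167 nm

E_1 = h²/(8m_eL²) = 5.679×10^-20 J, so ΔE = (5² − 2²)E_1 = 1.193×10^-18 J.
λ = hc/ΔE = (6.626×10^-34·2.998×10^8)/1.193×10^-18 = 1.67×10^-7 m = 167 nm.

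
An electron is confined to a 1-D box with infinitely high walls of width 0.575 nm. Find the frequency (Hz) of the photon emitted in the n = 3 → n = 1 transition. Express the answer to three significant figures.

E_1 = h²/(8m_eL²) = 1.822×10^-19 J and ΔE = (3² − 1²)E_1 = 1.458×10^-18 J.
f = ΔE/h = 1.458×10^-18/6.626×10^-34 = 2.20×10^15 Hz.

f = 2.20×10^15 Hz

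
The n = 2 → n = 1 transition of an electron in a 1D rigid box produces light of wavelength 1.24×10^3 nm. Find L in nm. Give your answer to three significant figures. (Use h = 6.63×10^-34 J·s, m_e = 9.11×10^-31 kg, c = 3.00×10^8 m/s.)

L = 1.06 nm

The photon carries ΔE = hc/λ = 6.63×10^-34·3.00×10^8/1.24×10^-6 m = 1.604×10^-19 J.
Since ΔE = (2² − 1²)E_1, E_1 = 5.347×10^-20 J, and L = h/√(8m_eE_1) = 1.06×10^-9 m = 1.06 nm.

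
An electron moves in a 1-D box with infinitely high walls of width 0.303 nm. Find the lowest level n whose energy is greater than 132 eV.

E_1 = h²/(8m_eL²) = 6.562×10^-19 J = 4.096 eV.
Need n² > 132/4.096 = 32.23, i.e. n > 5.677.
The smallest integer satisfying this is n = 6.

n = 6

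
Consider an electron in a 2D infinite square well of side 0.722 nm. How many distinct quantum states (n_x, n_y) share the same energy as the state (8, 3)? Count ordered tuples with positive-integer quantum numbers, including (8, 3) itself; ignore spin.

The level has n_x² + n_y² = 73. The ordered positive-integer solutions are (3, 8), (8, 3).
That gives 2 states.

degeneracy = 2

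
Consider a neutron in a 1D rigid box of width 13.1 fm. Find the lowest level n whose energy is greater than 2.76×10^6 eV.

n = 2

E_1 = h²/(8m_nL²) = 1.909×10^-13 J = 1.192×10^6 eV.
Need n² > 2.76×10^6/1.192×10^6 = 2.315, i.e. n > 1.522.
The smallest integer satisfying this is n = 2.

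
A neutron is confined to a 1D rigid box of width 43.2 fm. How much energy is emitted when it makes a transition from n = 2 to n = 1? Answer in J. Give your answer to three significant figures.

E_1 = h²/(8m_nL²) = 1.756×10^-14 J.
|ΔE| = |2² − 1²|·E_1 = 3·1.756×10^-14 J = 5.27×10^-14 J.

|ΔE| = 5.27×10^-14 J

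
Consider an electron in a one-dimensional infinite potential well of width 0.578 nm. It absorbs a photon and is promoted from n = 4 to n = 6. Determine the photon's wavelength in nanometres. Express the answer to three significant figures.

λ = 55.1 nm

E_1 = h²/(8m_eL²) = 1.803×10^-19 J, so ΔE = (6² − 4²)E_1 = 3.606×10^-18 J.
λ = hc/ΔE = (6.626×10^-34·2.998×10^8)/3.606×10^-18 = 5.51×10^-8 m = 55.1 nm.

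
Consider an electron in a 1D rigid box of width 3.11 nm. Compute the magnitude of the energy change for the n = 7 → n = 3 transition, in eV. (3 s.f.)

E_1 = h²/(8m_eL²) = 6.229×10^-21 J.
|ΔE| = |7² − 3²|·E_1 = 40·6.229×10^-21 J = 2.492×10^-19 J = 1.56 eV.

|ΔE| = 1.56 eV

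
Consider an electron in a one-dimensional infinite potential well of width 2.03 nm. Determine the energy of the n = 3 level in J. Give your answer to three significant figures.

For an infinite well E_n = n²h²/(8m_eL²), so E_1 = h²/(8m_eL²) = (6.626×10^-34)²/(8·9.109×10^-31·(2.03×10^-9 m)²) = 1.462×10^-20 J.
Then E_3 = 3²·E_1 = 9·1.462×10^-20 J = 1.32×10^-19 J.

E_3 = 1.32×10^-19 J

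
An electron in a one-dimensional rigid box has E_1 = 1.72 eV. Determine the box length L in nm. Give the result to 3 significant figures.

From E_n = n²h²/(8m_eL²), L = n·h/√(8m_eE_n).
E_1 = 1.72 eV = 2.755×10^-19 J, so L = 1·6.626×10^-34/√(8·9.109×10^-31·2.755×10^-19) = 4.68×10^-10 m = 0.468 nm.

L = 0.468 nm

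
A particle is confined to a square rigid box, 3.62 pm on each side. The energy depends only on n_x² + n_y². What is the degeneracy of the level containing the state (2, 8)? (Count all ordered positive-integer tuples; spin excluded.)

The level has n_x² + n_y² = 68. The ordered positive-integer solutions are (2, 8), (8, 2).
That gives 2 states.

degeneracy = 2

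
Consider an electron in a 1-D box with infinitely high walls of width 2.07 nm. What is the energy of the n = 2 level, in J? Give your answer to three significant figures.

For an infinite well E_n = n²h²/(8m_eL²), so E_1 = h²/(8m_eL²) = (6.626×10^-34)²/(8·9.109×10^-31·(2.07×10^-9 m)²) = 1.406×10^-20 J.
Then E_2 = 2²·E_1 = 4·1.406×10^-20 J = 5.62×10^-20 J.

E_2 = 5.62×10^-20 J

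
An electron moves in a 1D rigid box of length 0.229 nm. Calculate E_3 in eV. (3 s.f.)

For an infinite well E_n = n²h²/(8m_eL²), so E_1 = h²/(8m_eL²) = (6.626×10^-34)²/(8·9.109×10^-31·(2.29×10^-10 m)²) = 1.149×10^-18 J.
Then E_3 = 3²·E_1 = 9·1.149×10^-18 J = 1.034×10^-17 J.
Converting, E_3 = 1.034×10^-17 J / (1.602×10^-19 J/eV) = 64.5 eV.

E_3 = 64.5 eV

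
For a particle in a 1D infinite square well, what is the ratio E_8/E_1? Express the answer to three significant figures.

E_n ∝ n², so E_8/E_1 = 8²/1² = 64/1 = 64.0.

64.0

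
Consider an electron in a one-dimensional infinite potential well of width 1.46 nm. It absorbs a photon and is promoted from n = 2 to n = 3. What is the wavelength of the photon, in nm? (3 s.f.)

E_1 = h²/(8m_eL²) = 2.826×10^-20 J, so ΔE = (3² − 2²)E_1 = 1.413×10^-19 J.
λ = hc/ΔE = (6.626×10^-34·2.998×10^8)/1.413×10^-19 = 1.41×10^-6 m = 1.41×10^3 nm.

λ = 1.41×10^3 nm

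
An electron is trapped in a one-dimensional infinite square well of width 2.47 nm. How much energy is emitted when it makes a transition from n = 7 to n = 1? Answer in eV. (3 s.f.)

E_1 = h²/(8m_eL²) = 9.875×10^-21 J.
|ΔE| = |7² − 1²|·E_1 = 48·9.875×10^-21 J = 4.740×10^-19 J = 2.96 eV.

|ΔE| = 2.96 eV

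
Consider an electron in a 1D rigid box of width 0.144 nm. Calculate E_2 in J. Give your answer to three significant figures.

E_2 = 1.16×10^-17 J

For an infinite well E_n = n²h²/(8m_eL²), so E_1 = h²/(8m_eL²) = (6.626×10^-34)²/(8·9.109×10^-31·(1.44×10^-10 m)²) = 2.905×10^-18 J.
Then E_2 = 2²·E_1 = 4·2.905×10^-18 J = 1.16×10^-17 J.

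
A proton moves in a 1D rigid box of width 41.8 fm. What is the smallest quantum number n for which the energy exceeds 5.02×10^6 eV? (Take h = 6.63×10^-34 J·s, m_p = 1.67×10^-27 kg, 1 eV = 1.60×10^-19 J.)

n = 7

E_1 = h²/(8m_pL²) = 1.883×10^-14 J = 1.177×10^5 eV.
Need n² > 5.02×10^6/1.177×10^5 = 42.65, i.e. n > 6.531.
The smallest integer satisfying this is n = 7.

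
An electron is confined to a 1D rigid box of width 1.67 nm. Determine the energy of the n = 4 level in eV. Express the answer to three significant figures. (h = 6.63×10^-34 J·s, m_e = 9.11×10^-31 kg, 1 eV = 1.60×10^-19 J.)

For an infinite well E_n = n²h²/(8m_eL²), so E_1 = h²/(8m_eL²) = (6.63×10^-34)²/(8·9.11×10^-31·(1.67×10^-9 m)²) = 2.163×10^-20 J.
Then E_4 = 4²·E_1 = 16·2.163×10^-20 J = 3.461×10^-19 J.
Converting, E_4 = 3.461×10^-19 J / (1.60×10^-19 J/eV) = 2.16 eV.

E_4 = 2.16 eV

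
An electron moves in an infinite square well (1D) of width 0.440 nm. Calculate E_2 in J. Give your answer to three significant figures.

E_2 = 1.24×10^-18 J

For an infinite well E_n = n²h²/(8m_eL²), so E_1 = h²/(8m_eL²) = (6.626×10^-34)²/(8·9.109×10^-31·(4.40×10^-10 m)²) = 3.112×10^-19 J.
Then E_2 = 2²·E_1 = 4·3.112×10^-19 J = 1.24×10^-18 J.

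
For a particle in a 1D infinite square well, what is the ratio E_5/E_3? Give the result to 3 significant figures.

E_n ∝ n², so E_5/E_3 = 5²/3² = 25/9 = 2.78.

2.78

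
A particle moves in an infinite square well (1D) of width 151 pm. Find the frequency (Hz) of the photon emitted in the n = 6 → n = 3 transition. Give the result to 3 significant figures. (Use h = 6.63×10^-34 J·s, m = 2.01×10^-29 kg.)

f = 4.88×10^15 Hz

E_1 = h²/(8mL²) = 1.199×10^-19 J and ΔE = (6² − 3²)E_1 = 3.237×10^-18 J.
f = ΔE/h = 3.237×10^-18/6.63×10^-34 = 4.88×10^15 Hz.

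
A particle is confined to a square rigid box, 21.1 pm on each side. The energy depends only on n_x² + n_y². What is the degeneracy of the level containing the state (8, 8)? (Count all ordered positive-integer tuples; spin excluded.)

degeneracy = 1

The level has n_x² + n_y² = 128. The ordered positive-integer solutions are (8, 8).
That gives 1 state.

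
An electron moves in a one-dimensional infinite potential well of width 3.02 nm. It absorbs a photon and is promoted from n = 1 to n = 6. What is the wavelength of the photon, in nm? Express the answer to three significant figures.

λ = 859 nm

E_1 = h²/(8m_eL²) = 6.606×10^-21 J, so ΔE = (6² − 1²)E_1 = 2.312×10^-19 J.
λ = hc/ΔE = (6.626×10^-34·2.998×10^8)/2.312×10^-19 = 8.59×10^-7 m = 859 nm.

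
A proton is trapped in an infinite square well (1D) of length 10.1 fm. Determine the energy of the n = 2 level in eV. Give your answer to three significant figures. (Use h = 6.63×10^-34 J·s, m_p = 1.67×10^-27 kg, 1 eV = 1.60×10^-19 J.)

E_2 = 8.06×10^6 eV

For an infinite well E_n = n²h²/(8m_pL²), so E_1 = h²/(8m_pL²) = (6.63×10^-34)²/(8·1.67×10^-27·(1.01×10^-14 m)²) = 3.225×10^-13 J.
Then E_2 = 2²·E_1 = 4·3.225×10^-13 J = 1.290×10^-12 J.
Converting, E_2 = 1.290×10^-12 J / (1.60×10^-19 J/eV) = 8.06×10^6 eV.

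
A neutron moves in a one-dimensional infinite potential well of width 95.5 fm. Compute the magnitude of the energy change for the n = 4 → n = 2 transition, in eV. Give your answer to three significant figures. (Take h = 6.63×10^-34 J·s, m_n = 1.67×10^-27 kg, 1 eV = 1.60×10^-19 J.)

E_1 = h²/(8m_nL²) = 3.608×10^-15 J.
|ΔE| = |4² − 2²|·E_1 = 12·3.608×10^-15 J = 4.330×10^-14 J = 2.71×10^5 eV.

|ΔE| = 2.71×10^5 eV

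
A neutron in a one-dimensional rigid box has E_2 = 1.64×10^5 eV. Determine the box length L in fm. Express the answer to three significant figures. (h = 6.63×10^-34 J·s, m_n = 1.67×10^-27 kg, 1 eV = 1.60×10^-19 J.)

L = 70.8 fm

From E_n = n²h²/(8m_nL²), L = n·h/√(8m_nE_n).
E_2 = 1.64×10^5 eV = 2.624×10^-14 J, so L = 2·6.63×10^-34/√(8·1.67×10^-27·2.624×10^-14) = 7.08×10^-14 m = 70.8 fm.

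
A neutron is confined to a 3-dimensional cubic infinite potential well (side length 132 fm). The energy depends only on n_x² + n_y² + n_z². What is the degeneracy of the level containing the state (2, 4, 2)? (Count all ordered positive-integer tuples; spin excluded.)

The level has n_x² + n_y² + n_z² = 24. The ordered positive-integer solutions are (2, 2, 4), (2, 4, 2), (4, 2, 2).
That gives 3 states.

degeneracy = 3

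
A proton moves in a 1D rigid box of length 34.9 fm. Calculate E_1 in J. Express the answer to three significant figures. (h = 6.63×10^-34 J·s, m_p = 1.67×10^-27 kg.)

E_1 = 2.70×10^-14 J

For an infinite well E_n = n²h²/(8m_pL²), so E_1 = h²/(8m_pL²) = (6.63×10^-34)²/(8·1.67×10^-27·(3.49×10^-14 m)²) = 2.701×10^-14 J.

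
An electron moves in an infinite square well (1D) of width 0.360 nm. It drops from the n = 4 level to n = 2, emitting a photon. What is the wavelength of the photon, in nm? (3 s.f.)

E_1 = h²/(8m_eL²) = 4.649×10^-19 J, so ΔE = (4² − 2²)E_1 = 5.579×10^-18 J.
λ = hc/ΔE = (6.626×10^-34·2.998×10^8)/5.579×10^-18 = 3.56×10^-8 m = 35.6 nm.

λ = 35.6 nm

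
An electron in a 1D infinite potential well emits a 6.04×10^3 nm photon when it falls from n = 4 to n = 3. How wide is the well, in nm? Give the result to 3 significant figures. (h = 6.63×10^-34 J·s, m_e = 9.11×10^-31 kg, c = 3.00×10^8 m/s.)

L = 3.58 nm

The photon carries ΔE = hc/λ = 6.63×10^-34·3.00×10^8/6.04×10^-6 m = 3.293×10^-20 J.
Since ΔE = (4² − 3²)E_1, E_1 = 4.704×10^-21 J, and L = h/√(8m_eE_1) = 3.58×10^-9 m = 3.58 nm.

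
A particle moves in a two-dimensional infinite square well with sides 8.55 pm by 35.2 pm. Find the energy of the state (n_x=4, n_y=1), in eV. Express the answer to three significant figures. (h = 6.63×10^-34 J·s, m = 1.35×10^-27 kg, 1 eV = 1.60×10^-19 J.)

E = 55.9 eV

For a 2D rectangular well E = (h²/8m)·Σ n_i²/L_i² = (6.63×10^-34)²/(8·1.35×10^-27) · [4²/(8.55 pm)² + 1²/(35.2 pm)²].
Evaluating gives E = 8.941×10^-18 J = 55.9 eV.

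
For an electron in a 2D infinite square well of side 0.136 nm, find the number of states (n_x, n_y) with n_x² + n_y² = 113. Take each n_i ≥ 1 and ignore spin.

degeneracy = 2

The level has n_x² + n_y² = 113. The ordered positive-integer solutions are (7, 8), (8, 7).
That gives 2 states.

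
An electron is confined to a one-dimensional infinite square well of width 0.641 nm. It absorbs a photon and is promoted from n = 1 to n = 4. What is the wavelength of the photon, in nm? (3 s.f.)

E_1 = h²/(8m_eL²) = 1.466×10^-19 J, so ΔE = (4² − 1²)E_1 = 2.199×10^-18 J.
λ = hc/ΔE = (6.626×10^-34·2.998×10^8)/2.199×10^-18 = 9.03×10^-8 m = 90.3 nm.

λ = 90.3 nm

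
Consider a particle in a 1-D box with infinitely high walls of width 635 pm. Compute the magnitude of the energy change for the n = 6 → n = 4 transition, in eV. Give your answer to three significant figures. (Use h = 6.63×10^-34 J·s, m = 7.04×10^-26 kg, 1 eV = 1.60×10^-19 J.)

E_1 = h²/(8mL²) = 1.936×10^-24 J.
|ΔE| = |6² − 4²|·E_1 = 20·1.936×10^-24 J = 3.872×10^-23 J = 2.42×10^-4 eV.

|ΔE| = 2.42×10^-4 eV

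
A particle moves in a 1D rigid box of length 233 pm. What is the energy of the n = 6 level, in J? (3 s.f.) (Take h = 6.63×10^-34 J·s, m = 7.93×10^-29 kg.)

For an infinite well E_n = n²h²/(8mL²), so E_1 = h²/(8mL²) = (6.63×10^-34)²/(8·7.93×10^-29·(2.33×10^-10 m)²) = 1.276×10^-20 J.
Then E_6 = 6²·E_1 = 36·1.276×10^-20 J = 4.59×10^-19 J.

E_6 = 4.59×10^-19 J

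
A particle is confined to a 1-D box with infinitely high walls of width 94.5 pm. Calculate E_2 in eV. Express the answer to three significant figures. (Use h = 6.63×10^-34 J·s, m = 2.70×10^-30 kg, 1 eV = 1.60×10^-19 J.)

For an infinite well E_n = n²h²/(8mL²), so E_1 = h²/(8mL²) = (6.63×10^-34)²/(8·2.70×10^-30·(9.45×10^-11 m)²) = 2.279×10^-18 J.
Then E_2 = 2²·E_1 = 4·2.279×10^-18 J = 9.116×10^-18 J.
Converting, E_2 = 9.116×10^-18 J / (1.60×10^-19 J/eV) = 57.0 eV.

E_2 = 57.0 eV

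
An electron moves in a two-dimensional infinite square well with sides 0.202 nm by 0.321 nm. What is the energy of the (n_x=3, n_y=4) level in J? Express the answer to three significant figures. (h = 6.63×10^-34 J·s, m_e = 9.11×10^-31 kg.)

E = 2.27×10^-17 J

For a 2D rectangular well E = (h²/8m_e)·Σ n_i²/L_i² = (6.63×10^-34)²/(8·9.11×10^-31) · [3²/(0.202 nm)² + 4²/(0.321 nm)²].
Evaluating gives E = 2.27×10^-17 J.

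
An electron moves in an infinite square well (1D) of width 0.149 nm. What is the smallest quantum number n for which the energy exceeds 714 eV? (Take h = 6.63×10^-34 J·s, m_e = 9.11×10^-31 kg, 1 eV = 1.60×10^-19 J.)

n = 7

E_1 = h²/(8m_eL²) = 2.717×10^-18 J = 16.98 eV.
Need n² > 714/16.98 = 42.05, i.e. n > 6.485.
The smallest integer satisfying this is n = 7.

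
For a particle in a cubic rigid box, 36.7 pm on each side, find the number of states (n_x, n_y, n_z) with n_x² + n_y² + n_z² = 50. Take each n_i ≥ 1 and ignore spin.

degeneracy = 6

The level has n_x² + n_y² + n_z² = 50. The ordered positive-integer solutions are (3, 4, 5), (3, 5, 4), (4, 3, 5), (4, 5, 3), (5, 3, 4), (5, 4, 3).
That gives 6 states.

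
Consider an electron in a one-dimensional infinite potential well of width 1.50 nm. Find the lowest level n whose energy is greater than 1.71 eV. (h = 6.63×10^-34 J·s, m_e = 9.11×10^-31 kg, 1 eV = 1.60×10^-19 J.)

E_1 = h²/(8m_eL²) = 2.681×10^-20 J = 0.1676 eV.
Need n² > 1.71/0.1676 = 10.20, i.e. n > 3.194.
The smallest integer satisfying this is n = 4.

n = 4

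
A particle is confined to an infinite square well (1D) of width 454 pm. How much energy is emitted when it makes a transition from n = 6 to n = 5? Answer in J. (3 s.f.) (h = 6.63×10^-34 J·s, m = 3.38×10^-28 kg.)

|ΔE| = 8.68×10^-21 J

E_1 = h²/(8mL²) = 7.887×10^-22 J.
|ΔE| = |6² − 5²|·E_1 = 11·7.887×10^-22 J = 8.68×10^-21 J.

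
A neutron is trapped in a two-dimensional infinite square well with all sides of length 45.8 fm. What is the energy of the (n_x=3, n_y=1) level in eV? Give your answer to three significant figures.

E = 9.75×10^5 eV

For a 2D rectangular well E = (h²/8m_n)·Σ n_i²/L_i² = (6.626×10^-34)²/(8·1.675×10^-27) · [3²/(45.8 fm)² + 1²/(45.8 fm)²].
Evaluating gives E = 1.562×10^-13 J = 9.75×10^5 eV.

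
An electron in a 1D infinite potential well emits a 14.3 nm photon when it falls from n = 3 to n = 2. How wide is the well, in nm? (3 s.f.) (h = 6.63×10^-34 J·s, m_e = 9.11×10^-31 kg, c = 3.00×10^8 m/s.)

L = 0.147 nm

The photon carries ΔE = hc/λ = 6.63×10^-34·3.00×10^8/1.43×10^-8 m = 1.391×10^-17 J.
Since ΔE = (3² − 2²)E_1, E_1 = 2.782×10^-18 J, and L = h/√(8m_eE_1) = 1.47×10^-10 m = 0.147 nm.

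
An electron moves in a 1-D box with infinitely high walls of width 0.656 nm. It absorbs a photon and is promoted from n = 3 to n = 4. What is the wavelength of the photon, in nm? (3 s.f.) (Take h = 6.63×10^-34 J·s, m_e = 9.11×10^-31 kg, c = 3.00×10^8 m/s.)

E_1 = h²/(8m_eL²) = 1.402×10^-19 J, so ΔE = (4² − 3²)E_1 = 9.814×10^-19 J.
λ = hc/ΔE = (6.63×10^-34·3.00×10^8)/9.814×10^-19 = 2.03×10^-7 m = 203 nm.

λ = 203 nm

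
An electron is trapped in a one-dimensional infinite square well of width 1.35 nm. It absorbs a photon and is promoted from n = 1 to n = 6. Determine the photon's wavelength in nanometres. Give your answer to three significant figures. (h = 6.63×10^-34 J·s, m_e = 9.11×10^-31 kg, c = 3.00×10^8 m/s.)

λ = 172 nm

E_1 = h²/(8m_eL²) = 3.309×10^-20 J, so ΔE = (6² − 1²)E_1 = 1.158×10^-18 J.
λ = hc/ΔE = (6.63×10^-34·3.00×10^8)/1.158×10^-18 = 1.72×10^-7 m = 172 nm.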